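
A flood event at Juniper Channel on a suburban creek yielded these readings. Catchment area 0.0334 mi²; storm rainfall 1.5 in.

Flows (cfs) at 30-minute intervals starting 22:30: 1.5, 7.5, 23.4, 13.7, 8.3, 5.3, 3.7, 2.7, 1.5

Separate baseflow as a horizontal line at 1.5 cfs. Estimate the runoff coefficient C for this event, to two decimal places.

C ≈ 0.84

ΣQ_DR = 54.10 cfs; V = ΣQ_DR·Δt = 97380 ft³.
Runoff depth d = V / A = 1.255 in.
C = d / P = 1.255 / 1.5 = 0.84.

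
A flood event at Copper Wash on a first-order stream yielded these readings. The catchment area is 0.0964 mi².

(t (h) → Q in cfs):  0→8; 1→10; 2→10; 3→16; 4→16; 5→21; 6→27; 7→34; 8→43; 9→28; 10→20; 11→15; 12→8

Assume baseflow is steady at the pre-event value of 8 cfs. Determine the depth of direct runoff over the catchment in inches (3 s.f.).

d ≈ 2.44 in

Direct runoff: 0.0, 2.0, 2.0, 8.0, 8.0, 13.0, 19.0, 26.0, 35.0, 20.0, 12.0, 7.0, 0.0 cfs; ΣQ_DR = 152.0 cfs.
V = ΣQ_DR · Δt = 152.0 × 3600 s = 5.472 × 10^5 ft³.
Over A = 0.0964 mi², depth = V / A = 2.44 in.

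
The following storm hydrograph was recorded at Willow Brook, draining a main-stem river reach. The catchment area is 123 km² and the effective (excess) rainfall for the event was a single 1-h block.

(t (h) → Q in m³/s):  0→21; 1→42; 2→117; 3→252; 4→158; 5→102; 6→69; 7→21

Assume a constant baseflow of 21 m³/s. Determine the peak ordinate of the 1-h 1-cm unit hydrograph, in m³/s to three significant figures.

U_p ≈ 129 m³/s

Direct runoff: 0.0, 21.0, 96.0, 231.0, 137.0, 81.0, 48.0, 0.0 m³/s; ΣQ_DR = 614.0 m³/s, peak = 231.0 m³/s.
Runoff depth d = ΣQ_DR·Δt / A = 614.0 × 3600 / (123 km²) = 17.97 mm.
The 1-cm UH is the DRH scaled by (10 mm)/d, so U_p = 231.0 × 10/17.97 = 129 m³/s.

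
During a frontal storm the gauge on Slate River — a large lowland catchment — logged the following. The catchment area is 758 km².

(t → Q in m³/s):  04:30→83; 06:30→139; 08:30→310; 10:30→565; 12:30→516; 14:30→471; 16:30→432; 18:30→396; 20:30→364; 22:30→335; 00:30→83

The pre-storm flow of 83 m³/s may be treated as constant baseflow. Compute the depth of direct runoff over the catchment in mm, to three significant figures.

d ≈ 26.4 mm

Direct runoff: 0.0, 56.0, 227.0, 482.0, 433.0, 388.0, 349.0, 313.0, 281.0, 252.0, 0.0 m³/s; ΣQ_DR = 2781 m³/s.
V = ΣQ_DR · Δt = 2781 × 7200 s = 2.002 × 10^7 m³.
Over A = 758 km², depth = V / A = 26.4 mm.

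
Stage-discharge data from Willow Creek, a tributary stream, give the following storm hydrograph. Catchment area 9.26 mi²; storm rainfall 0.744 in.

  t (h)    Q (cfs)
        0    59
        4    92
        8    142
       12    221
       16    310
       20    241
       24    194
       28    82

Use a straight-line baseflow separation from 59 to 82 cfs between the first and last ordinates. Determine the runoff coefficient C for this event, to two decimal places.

C ≈ 0.70

ΣQ_DR = 777.0 cfs; V = ΣQ_DR·Δt = 1.119 × 10^7 ft³.
Runoff depth d = V / A = 0.5201 in.
C = d / P = 0.5201 / 0.744 = 0.70.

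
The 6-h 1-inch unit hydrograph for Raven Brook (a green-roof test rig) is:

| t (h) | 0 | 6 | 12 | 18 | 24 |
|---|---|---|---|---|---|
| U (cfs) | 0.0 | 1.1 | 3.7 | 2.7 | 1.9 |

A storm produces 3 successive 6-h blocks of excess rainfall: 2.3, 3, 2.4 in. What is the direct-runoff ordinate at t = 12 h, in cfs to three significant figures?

Q ≈ 11.8 cfs

By discrete convolution, Q_j = Σ (P_i / 1 in) · U_{j−i}.
At t = 12 h (j=2): Q = (2.3/1)·3.7 + (3/1)·1.1 + (2.4/1)·0.0 = 11.8 cfs.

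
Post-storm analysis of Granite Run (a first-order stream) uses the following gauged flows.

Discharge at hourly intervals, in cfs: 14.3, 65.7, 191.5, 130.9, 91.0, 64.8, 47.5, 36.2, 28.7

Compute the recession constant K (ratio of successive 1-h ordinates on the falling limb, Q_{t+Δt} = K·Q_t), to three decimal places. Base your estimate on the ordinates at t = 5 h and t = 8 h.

Using the recession-limb readings at t = 5 h and t = 8 h: Q falls from 64.8 to 28.7 cfs over 3 intervals.
K = (Q₂/Q₁)^(1/3) = (28.7/64.8)^(1/3) = 0.762.

K ≈ 0.762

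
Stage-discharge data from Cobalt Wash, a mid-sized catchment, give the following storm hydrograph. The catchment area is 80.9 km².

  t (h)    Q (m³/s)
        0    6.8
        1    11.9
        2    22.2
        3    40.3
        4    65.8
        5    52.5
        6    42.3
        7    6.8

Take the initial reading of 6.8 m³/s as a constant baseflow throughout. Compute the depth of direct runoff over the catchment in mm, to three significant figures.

Direct runoff: 0.0, 5.1, 15.4, 33.5, 59.0, 45.7, 35.5, 0.0 m³/s; ΣQ_DR = 194.2 m³/s.
V = ΣQ_DR · Δt = 194.2 × 3600 s = 6.991 × 10^5 m³.
Over A = 80.9 km², depth = V / A = 8.64 mm.

d ≈ 8.64 mm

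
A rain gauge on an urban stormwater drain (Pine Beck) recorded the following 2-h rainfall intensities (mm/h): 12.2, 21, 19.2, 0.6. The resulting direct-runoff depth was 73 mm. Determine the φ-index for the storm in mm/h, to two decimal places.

φ ≈ 5.30 mm/h

Only the 3 blocks with intensity above φ contribute runoff: 12.2, 21, 19.2 mm/h.
Σ(I−φ)·Δt = d  ⇒  (12.2+21+19.2 − 3φ)·2 = 73
φ = (52.40 − 73/2) / 3 = 5.30 mm/h.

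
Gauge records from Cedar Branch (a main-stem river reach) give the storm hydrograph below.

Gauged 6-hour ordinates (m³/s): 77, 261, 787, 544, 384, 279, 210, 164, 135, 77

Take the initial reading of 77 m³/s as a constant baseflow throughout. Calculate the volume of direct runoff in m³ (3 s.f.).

Direct-runoff ordinates (Q − Q_b): 0.0, 184.0, 710.0, 467.0, 307.0, 202.0, 133.0, 87.0, 58.0, 0.0 m³/s.
ΣQ_DR = 2148 m³/s.
With Δt = 6 h = 21600 s, V = ΣQ_DR · Δt = 2148 × 21600 = 4.64 × 10^7 m³.

V ≈ 4.64 × 10^7 m³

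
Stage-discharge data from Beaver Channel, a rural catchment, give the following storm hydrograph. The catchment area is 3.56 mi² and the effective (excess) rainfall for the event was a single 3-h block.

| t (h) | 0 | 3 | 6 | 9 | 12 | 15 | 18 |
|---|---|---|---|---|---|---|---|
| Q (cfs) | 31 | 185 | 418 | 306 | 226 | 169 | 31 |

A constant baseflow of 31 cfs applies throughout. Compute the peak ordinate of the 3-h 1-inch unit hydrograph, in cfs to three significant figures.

Direct runoff: 0.0, 154.0, 387.0, 275.0, 195.0, 138.0, 0.0 cfs; ΣQ_DR = 1149 cfs, peak = 387.0 cfs.
Runoff depth d = ΣQ_DR·Δt / A = 1149 × 10800 / (3.56 mi²) = 1.500 in.
The 1-inch UH is the DRH scaled by (1 in)/d, so U_p = 387.0 × 1/1.500 = 258 cfs.

U_p ≈ 258 cfs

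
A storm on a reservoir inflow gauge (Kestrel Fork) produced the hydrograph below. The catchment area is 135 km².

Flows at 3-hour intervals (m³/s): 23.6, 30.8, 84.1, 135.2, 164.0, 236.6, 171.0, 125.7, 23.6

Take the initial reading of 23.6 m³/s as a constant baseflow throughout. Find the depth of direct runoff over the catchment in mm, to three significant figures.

Direct runoff: 0.0, 7.2, 60.5, 111.6, 140.4, 213.0, 147.4, 102.1, 0.0 m³/s; ΣQ_DR = 782.2 m³/s.
V = ΣQ_DR · Δt = 782.2 × 10800 s = 8.448 × 10^6 m³.
Over A = 135 km², depth = V / A = 62.6 mm.

d ≈ 62.6 mm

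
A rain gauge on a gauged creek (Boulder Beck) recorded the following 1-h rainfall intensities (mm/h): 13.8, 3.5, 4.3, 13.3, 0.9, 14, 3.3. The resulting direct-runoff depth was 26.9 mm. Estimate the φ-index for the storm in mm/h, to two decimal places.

φ ≈ 4.73 mm/h

Only the 3 blocks with intensity above φ contribute runoff: 13.8, 13.3, 14 mm/h.
Σ(I−φ)·Δt = d  ⇒  (13.8+13.3+14 − 3φ)·1 = 26.9
φ = (41.10 − 26.9/1) / 3 = 4.73 mm/h.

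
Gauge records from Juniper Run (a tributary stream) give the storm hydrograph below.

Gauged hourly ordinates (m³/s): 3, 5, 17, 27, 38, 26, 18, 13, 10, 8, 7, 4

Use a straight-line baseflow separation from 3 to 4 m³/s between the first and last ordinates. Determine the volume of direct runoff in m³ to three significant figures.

V ≈ 4.82 × 10^5 m³

Direct-runoff ordinates (Q − Q_b): 0.00, 1.91, 13.82, 23.73, 34.64, 22.55, 14.45, 9.36, 6.27, 4.18, 3.09, 0.00 m³/s.
ΣQ_DR = 134.0 m³/s.
With Δt = 1 h = 3600 s, V = ΣQ_DR · Δt = 134.0 × 3600 = 4.82 × 10^5 m³.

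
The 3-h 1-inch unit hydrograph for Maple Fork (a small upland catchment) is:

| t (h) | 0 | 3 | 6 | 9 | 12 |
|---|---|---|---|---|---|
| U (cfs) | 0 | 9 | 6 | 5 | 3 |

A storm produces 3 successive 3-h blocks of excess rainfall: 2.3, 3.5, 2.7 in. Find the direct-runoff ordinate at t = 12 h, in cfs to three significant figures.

Q ≈ 40.6 cfs

By discrete convolution, Q_j = Σ (P_i / 1 in) · U_{j−i}.
At t = 12 h (j=4): Q = (2.3/1)·3 + (3.5/1)·5 + (2.7/1)·6 = 40.6 cfs.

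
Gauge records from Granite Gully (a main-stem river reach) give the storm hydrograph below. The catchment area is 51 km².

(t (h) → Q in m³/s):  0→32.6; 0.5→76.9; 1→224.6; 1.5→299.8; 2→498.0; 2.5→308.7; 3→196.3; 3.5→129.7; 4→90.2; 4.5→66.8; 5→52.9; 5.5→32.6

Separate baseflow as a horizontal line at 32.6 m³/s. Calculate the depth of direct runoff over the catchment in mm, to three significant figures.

Direct runoff: 0.0, 44.3, 192.0, 267.2, 465.4, 276.1, 163.7, 97.1, 57.6, 34.2, 20.3, 0.0 m³/s; ΣQ_DR = 1618 m³/s.
V = ΣQ_DR · Δt = 1618 × 1800 s = 2.912 × 10^6 m³.
Over A = 51 km², depth = V / A = 57.1 mm.

d ≈ 57.1 mm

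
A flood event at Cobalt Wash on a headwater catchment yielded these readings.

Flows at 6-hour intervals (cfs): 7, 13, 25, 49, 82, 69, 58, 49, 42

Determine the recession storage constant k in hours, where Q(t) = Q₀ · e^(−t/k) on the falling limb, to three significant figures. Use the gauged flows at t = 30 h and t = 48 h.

k ≈ 36.3 h

On the falling limb, Q drops from 69 to 42 cfs between t = 30 h and t = 48 h (Δt = 18 h).
k = −Δt / ln(Q₂/Q₁) = −18 / ln(42/69) = 36.3 h.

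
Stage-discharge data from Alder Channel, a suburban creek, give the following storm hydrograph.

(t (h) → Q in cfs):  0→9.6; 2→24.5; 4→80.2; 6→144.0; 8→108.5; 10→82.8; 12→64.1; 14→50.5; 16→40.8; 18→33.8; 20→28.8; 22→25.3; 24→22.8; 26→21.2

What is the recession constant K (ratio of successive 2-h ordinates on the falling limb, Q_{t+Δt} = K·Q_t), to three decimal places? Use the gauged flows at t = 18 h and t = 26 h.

Using the recession-limb readings at t = 18 h and t = 26 h: Q falls from 33.8 to 21.2 cfs over 4 intervals.
K = (Q₂/Q₁)^(1/4) = (21.2/33.8)^(1/4) = 0.890.

K ≈ 0.890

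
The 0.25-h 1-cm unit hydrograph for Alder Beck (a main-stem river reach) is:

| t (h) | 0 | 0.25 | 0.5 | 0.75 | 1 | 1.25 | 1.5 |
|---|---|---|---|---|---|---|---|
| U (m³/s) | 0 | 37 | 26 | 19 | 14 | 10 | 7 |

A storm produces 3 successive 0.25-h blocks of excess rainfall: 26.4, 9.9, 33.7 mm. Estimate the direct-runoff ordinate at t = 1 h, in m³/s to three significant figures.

Q ≈ 143 m³/s

By discrete convolution, Q_j = Σ (P_i / 10 mm) · U_{j−i}.
At t = 1 h (j=4): Q = (26.4/10)·14 + (9.9/10)·19 + (33.7/10)·26 = 143 m³/s.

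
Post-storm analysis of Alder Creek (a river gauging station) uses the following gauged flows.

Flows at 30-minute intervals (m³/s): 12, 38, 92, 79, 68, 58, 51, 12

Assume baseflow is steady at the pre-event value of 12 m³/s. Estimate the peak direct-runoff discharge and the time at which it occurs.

Subtracting baseflow gives direct-runoff ordinates: 0.0, 26.0, 80.0, 67.0, 56.0, 46.0, 39.0, 0.0 m³/s.
The maximum is 80.0 m³/s, occurring at the reading for t = 1 h.

Q_p = 80.0 m³/s at t = 1 h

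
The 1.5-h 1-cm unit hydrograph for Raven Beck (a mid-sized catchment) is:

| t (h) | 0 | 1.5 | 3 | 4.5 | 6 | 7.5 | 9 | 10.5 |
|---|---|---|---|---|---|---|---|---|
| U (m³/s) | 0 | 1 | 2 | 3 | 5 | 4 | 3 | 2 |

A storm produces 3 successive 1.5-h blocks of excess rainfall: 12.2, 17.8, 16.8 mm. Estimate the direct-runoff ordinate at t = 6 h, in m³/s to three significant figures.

By discrete convolution, Q_j = Σ (P_i / 10 mm) · U_{j−i}.
At t = 6 h (j=4): Q = (12.2/10)·5 + (17.8/10)·3 + (16.8/10)·2 = 14.8 m³/s.

Q ≈ 14.8 m³/s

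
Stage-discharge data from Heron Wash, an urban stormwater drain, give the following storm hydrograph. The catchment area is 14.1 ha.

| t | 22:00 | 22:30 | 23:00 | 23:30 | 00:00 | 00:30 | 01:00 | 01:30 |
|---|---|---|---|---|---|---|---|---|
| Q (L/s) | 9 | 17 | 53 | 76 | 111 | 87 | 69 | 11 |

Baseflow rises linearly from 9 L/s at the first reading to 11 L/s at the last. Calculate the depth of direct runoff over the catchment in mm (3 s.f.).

Direct runoff: 0.00, 7.71, 43.43, 66.14, 100.86, 76.57, 58.29, 0.00 L/s; ΣQ_DR = 353.0 L/s.
V = ΣQ_DR · Δt = 353.0 × 1800 s = 6.354 × 10^5 L.
Over A = 14.1 ha, depth = V / A = 4.51 mm.

d ≈ 4.51 mm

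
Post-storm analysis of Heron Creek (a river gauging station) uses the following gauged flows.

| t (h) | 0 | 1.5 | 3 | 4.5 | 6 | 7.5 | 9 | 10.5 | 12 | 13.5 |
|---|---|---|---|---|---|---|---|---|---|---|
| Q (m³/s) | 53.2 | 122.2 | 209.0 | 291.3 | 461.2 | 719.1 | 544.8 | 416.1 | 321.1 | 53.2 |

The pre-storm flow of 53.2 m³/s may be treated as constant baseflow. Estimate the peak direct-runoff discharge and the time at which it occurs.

Q_p = 665.9 m³/s at t = 7.5 h

Subtracting baseflow gives direct-runoff ordinates: 0.0, 69.0, 155.8, 238.1, 408.0, 665.9, 491.6, 362.9, 267.9, 0.0 m³/s.
The maximum is 665.9 m³/s, occurring at the reading for t = 7.5 h.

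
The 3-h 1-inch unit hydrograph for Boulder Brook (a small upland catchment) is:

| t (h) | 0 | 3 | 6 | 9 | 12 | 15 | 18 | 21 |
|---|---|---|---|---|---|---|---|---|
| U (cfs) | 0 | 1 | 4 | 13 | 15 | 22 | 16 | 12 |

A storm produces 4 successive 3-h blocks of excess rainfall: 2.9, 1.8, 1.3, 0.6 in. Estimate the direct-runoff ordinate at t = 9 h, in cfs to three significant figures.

By discrete convolution, Q_j = Σ (P_i / 1 in) · U_{j−i}.
At t = 9 h (j=3): Q = (2.9/1)·13 + (1.8/1)·4 + (1.3/1)·1 + (0.6/1)·0 = 46.2 cfs.

Q ≈ 46.2 cfs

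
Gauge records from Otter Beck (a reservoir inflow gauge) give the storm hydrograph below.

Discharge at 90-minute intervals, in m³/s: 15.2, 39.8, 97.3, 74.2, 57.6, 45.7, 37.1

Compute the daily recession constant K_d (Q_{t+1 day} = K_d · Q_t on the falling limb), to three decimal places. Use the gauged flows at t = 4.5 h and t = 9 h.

Between t = 4.5 h and t = 9 h the flow falls from 74.2 to 37.1 m³/s over 3×1.5 h = 4.5 h.
Per-interval ratio K = (37.1/74.2)^(1/3) = 0.7937; K_d = K^(24/1.5) = 0.025.

K_d ≈ 0.025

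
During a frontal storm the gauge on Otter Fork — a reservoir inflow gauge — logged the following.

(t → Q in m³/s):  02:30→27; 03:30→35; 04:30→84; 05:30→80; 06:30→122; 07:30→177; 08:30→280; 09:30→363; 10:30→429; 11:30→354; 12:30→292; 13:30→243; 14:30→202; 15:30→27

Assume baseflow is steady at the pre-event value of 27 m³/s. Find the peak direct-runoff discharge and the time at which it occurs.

Subtracting baseflow gives direct-runoff ordinates: 0.0, 8.0, 57.0, 53.0, 95.0, 150.0, 253.0, 336.0, 402.0, 327.0, 265.0, 216.0, 175.0, 0.0 m³/s.
The maximum is 402.0 m³/s, occurring at the reading for t = 10:30.

Q_p = 402.0 m³/s at t = 10:30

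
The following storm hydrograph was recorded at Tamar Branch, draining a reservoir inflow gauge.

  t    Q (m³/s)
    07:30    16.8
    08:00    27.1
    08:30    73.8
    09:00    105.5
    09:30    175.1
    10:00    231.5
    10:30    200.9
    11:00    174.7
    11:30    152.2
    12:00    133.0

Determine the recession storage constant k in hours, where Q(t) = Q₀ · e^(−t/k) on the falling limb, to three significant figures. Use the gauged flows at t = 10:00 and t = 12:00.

k ≈ 3.61 h

On the falling limb, Q drops from 231.5 to 133.0 m³/s between t = 10:00 and t = 12:00 (Δt = 2 h).
k = −Δt / ln(Q₂/Q₁) = −2 / ln(133.0/231.5) = 3.61 h.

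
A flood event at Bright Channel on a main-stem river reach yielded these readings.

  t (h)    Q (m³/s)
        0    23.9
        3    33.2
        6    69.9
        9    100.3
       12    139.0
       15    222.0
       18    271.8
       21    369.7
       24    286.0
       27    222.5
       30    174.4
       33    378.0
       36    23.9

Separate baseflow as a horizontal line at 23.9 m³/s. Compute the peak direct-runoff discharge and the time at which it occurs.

Q_p = 354.1 m³/s at t = 33 h

Subtracting baseflow gives direct-runoff ordinates: 0.0, 9.3, 46.0, 76.4, 115.1, 198.1, 247.9, 345.8, 262.1, 198.6, 150.5, 354.1, 0.0 m³/s.
The maximum is 354.1 m³/s, occurring at the reading for t = 33 h.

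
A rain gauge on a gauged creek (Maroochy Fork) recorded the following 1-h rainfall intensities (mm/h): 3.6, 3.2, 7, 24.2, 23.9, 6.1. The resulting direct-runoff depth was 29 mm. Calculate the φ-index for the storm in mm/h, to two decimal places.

Only the 2 blocks with intensity above φ contribute runoff: 24.2, 23.9 mm/h.
Σ(I−φ)·Δt = d  ⇒  (24.2+23.9 − 2φ)·1 = 29
φ = (48.10 − 29/1) / 2 = 9.55 mm/h.

φ ≈ 9.55 mm/h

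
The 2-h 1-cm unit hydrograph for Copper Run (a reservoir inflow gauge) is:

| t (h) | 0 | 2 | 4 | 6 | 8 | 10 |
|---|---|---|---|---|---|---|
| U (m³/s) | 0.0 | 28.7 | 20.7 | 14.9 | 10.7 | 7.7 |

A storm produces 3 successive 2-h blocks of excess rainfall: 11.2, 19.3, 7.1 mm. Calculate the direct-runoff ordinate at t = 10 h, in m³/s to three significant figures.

Q ≈ 39.9 m³/s

By discrete convolution, Q_j = Σ (P_i / 10 mm) · U_{j−i}.
At t = 10 h (j=5): Q = (11.2/10)·7.7 + (19.3/10)·10.7 + (7.1/10)·14.9 = 39.9 m³/s.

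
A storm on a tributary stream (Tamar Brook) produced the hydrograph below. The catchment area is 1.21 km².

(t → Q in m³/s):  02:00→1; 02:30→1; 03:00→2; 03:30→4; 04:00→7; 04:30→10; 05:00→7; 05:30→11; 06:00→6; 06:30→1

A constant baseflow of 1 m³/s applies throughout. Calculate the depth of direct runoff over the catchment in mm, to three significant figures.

Direct runoff: 0.0, 0.0, 1.0, 3.0, 6.0, 9.0, 6.0, 10.0, 5.0, 0.0 m³/s; ΣQ_DR = 40.00 m³/s.
V = ΣQ_DR · Δt = 40.00 × 1800 s = 72000 m³.
Over A = 1.21 km², depth = V / A = 59.5 mm.

d ≈ 59.5 mm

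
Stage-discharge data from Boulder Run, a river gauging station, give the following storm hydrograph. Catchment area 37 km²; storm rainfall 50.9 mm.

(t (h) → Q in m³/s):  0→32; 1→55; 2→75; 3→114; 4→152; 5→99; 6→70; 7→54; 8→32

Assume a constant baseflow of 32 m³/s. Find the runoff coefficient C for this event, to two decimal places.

C ≈ 0.76

ΣQ_DR = 395.0 m³/s; V = ΣQ_DR·Δt = 1.422 × 10^6 m³.
Runoff depth d = V / A = 38.43 mm.
C = d / P = 38.43 / 50.9 = 0.76.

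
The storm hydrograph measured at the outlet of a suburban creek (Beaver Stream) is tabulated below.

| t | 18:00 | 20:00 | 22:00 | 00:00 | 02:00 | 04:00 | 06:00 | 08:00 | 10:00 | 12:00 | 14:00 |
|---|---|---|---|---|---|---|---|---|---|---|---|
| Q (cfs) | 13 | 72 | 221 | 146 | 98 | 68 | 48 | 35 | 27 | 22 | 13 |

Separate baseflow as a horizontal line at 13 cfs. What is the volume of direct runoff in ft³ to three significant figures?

Direct-runoff ordinates (Q − Q_b): 0.0, 59.0, 208.0, 133.0, 85.0, 55.0, 35.0, 22.0, 14.0, 9.0, 0.0 cfs.
ΣQ_DR = 620.0 cfs.
With Δt = 2 h = 7200 s, V = ΣQ_DR · Δt = 620.0 × 7200 = 4.46 × 10^6 ft³.

V ≈ 4.46 × 10^6 ft³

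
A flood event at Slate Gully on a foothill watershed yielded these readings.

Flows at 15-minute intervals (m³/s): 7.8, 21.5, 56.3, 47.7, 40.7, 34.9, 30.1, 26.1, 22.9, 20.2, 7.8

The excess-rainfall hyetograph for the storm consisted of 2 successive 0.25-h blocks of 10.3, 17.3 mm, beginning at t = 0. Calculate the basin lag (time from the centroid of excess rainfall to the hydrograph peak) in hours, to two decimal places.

Centroid of excess rainfall: t_c = Σ P_i·t̄_i / ΣP_i = 0.2817 h (block centres at 0.125, 0.375 h).
Hydrograph peak occurs at t = 0.5 h, so basin lag t_L = 0.5 − 0.2817 = 0.22 h.

t_L ≈ 0.22 h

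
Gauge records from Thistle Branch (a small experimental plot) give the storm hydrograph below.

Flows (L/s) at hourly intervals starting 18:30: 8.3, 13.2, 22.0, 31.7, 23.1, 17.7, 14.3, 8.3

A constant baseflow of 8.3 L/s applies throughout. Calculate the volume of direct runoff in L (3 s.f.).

Direct-runoff ordinates (Q − Q_b): 0.0, 4.9, 13.7, 23.4, 14.8, 9.4, 6.0, 0.0 L/s.
ΣQ_DR = 72.20 L/s.
With Δt = 1 h = 3600 s, V = ΣQ_DR · Δt = 72.20 × 3600 = 2.60 × 10^5 L.

V ≈ 2.60 × 10^5 L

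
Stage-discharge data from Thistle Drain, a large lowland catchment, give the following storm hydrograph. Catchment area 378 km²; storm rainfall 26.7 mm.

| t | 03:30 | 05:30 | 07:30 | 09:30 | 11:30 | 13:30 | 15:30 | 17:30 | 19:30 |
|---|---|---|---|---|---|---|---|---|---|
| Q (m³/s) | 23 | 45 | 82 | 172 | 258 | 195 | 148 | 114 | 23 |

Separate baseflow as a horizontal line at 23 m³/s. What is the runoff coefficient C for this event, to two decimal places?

ΣQ_DR = 853.0 m³/s; V = ΣQ_DR·Δt = 6.142 × 10^6 m³.
Runoff depth d = V / A = 16.25 mm.
C = d / P = 16.25 / 26.7 = 0.61.

C ≈ 0.61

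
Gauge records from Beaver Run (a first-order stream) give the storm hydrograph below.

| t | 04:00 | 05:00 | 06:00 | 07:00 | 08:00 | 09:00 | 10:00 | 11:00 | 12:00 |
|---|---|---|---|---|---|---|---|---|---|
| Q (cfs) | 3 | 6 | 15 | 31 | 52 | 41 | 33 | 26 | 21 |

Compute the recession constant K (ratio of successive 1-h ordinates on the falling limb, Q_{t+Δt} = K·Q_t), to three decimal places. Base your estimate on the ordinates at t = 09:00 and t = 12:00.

K ≈ 0.800

Using the recession-limb readings at t = 09:00 and t = 12:00: Q falls from 41 to 21 cfs over 3 intervals.
K = (Q₂/Q₁)^(1/3) = (21/41)^(1/3) = 0.800.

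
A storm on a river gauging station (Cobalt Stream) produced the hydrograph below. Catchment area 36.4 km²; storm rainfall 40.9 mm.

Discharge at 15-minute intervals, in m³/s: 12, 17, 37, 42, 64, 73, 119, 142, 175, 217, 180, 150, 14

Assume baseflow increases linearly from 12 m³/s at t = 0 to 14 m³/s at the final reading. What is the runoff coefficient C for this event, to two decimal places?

ΣQ_DR = 1073 m³/s; V = ΣQ_DR·Δt = 9.657 × 10^5 m³.
Runoff depth d = V / A = 26.53 mm.
C = d / P = 26.53 / 40.9 = 0.65.

C ≈ 0.65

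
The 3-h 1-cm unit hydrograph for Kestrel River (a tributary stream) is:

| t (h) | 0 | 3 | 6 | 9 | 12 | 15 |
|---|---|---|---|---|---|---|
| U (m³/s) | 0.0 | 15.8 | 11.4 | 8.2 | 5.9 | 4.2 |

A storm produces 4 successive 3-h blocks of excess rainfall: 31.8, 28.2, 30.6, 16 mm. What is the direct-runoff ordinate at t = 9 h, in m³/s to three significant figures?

By discrete convolution, Q_j = Σ (P_i / 10 mm) · U_{j−i}.
At t = 9 h (j=3): Q = (31.8/10)·8.2 + (28.2/10)·11.4 + (30.6/10)·15.8 + (16/10)·0.0 = 107 m³/s.

Q ≈ 107 m³/s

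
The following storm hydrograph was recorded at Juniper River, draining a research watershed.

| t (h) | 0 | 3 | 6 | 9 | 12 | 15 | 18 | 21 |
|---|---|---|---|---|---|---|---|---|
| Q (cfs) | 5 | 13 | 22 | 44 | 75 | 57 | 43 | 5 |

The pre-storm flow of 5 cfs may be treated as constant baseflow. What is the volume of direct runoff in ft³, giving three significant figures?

V ≈ 2.42 × 10^6 ft³

Direct-runoff ordinates (Q − Q_b): 0.0, 8.0, 17.0, 39.0, 70.0, 52.0, 38.0, 0.0 cfs.
ΣQ_DR = 224.0 cfs.
With Δt = 3 h = 10800 s, V = ΣQ_DR · Δt = 224.0 × 10800 = 2.42 × 10^6 ft³.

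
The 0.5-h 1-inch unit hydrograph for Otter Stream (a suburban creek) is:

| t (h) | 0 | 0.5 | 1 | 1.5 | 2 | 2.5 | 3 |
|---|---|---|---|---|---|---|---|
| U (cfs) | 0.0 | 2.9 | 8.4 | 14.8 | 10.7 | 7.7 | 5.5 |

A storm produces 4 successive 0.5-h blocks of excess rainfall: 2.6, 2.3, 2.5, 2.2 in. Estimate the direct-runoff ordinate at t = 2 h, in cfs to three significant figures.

By discrete convolution, Q_j = Σ (P_i / 1 in) · U_{j−i}.
At t = 2 h (j=4): Q = (2.6/1)·10.7 + (2.3/1)·14.8 + (2.5/1)·8.4 + (2.2/1)·2.9 = 89.2 cfs.

Q ≈ 89.2 cfs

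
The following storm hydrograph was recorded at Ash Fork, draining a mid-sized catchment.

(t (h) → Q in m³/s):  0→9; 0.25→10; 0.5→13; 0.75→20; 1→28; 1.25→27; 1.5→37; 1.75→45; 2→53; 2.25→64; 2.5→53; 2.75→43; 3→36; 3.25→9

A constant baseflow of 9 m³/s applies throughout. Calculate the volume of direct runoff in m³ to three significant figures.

V ≈ 2.89 × 10^5 m³

Direct-runoff ordinates (Q − Q_b): 0.0, 1.0, 4.0, 11.0, 19.0, 18.0, 28.0, 36.0, 44.0, 55.0, 44.0, 34.0, 27.0, 0.0 m³/s.
ΣQ_DR = 321.0 m³/s.
With Δt = 0.25 h = 900 s, V = ΣQ_DR · Δt = 321.0 × 900 = 2.89 × 10^5 m³.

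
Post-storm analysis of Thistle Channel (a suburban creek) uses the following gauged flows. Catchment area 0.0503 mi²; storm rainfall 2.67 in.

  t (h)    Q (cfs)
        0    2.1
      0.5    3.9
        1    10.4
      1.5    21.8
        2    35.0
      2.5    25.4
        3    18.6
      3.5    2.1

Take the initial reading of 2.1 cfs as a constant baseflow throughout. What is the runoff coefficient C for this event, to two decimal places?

C ≈ 0.59

ΣQ_DR = 102.5 cfs; V = ΣQ_DR·Δt = 1.845 × 10^5 ft³.
Runoff depth d = V / A = 1.579 in.
C = d / P = 1.579 / 2.67 = 0.59.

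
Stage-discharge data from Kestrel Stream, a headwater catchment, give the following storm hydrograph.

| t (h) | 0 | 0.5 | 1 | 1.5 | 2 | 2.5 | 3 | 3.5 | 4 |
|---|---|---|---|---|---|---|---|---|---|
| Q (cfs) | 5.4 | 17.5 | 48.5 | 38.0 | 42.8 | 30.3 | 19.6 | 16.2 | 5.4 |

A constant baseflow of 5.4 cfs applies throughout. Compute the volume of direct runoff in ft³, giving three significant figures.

V ≈ 3.15 × 10^5 ft³

Direct-runoff ordinates (Q − Q_b): 0.0, 12.1, 43.1, 32.6, 37.4, 24.9, 14.2, 10.8, 0.0 cfs.
ΣQ_DR = 175.1 cfs.
With Δt = 0.5 h = 1800 s, V = ΣQ_DR · Δt = 175.1 × 1800 = 3.15 × 10^5 ft³.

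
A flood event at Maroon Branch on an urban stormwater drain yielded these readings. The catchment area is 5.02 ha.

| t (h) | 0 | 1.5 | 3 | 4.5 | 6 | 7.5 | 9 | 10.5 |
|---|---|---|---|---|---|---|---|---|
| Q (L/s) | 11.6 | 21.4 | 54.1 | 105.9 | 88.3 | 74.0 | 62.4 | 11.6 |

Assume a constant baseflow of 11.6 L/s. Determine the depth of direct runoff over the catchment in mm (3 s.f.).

Direct runoff: 0.0, 9.8, 42.5, 94.3, 76.7, 62.4, 50.8, 0.0 L/s; ΣQ_DR = 336.5 L/s.
V = ΣQ_DR · Δt = 336.5 × 5400 s = 1.817 × 10^6 L.
Over A = 5.02 ha, depth = V / A = 36.2 mm.

d ≈ 36.2 mm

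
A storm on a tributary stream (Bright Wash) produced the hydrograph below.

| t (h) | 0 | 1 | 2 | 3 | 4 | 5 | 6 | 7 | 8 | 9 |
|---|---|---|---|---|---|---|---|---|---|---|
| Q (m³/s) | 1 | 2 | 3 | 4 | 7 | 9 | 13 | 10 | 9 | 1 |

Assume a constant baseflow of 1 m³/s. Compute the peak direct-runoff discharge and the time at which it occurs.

Q_p = 12.0 m³/s at t = 6 h

Subtracting baseflow gives direct-runoff ordinates: 0.0, 1.0, 2.0, 3.0, 6.0, 8.0, 12.0, 9.0, 8.0, 0.0 m³/s.
The maximum is 12.0 m³/s, occurring at the reading for t = 6 h.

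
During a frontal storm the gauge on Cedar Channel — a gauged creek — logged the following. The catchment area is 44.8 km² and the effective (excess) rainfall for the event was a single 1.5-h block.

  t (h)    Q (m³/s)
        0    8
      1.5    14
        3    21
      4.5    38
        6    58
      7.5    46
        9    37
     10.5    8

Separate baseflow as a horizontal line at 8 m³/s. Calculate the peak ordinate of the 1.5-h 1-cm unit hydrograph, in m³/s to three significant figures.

U_p ≈ 25.0 m³/s

Direct runoff: 0.0, 6.0, 13.0, 30.0, 50.0, 38.0, 29.0, 0.0 m³/s; ΣQ_DR = 166.0 m³/s, peak = 50.0 m³/s.
Runoff depth d = ΣQ_DR·Δt / A = 166.0 × 5400 / (44.8 km²) = 20.01 mm.
The 1-cm UH is the DRH scaled by (10 mm)/d, so U_p = 50.0 × 10/20.01 = 25.0 m³/s.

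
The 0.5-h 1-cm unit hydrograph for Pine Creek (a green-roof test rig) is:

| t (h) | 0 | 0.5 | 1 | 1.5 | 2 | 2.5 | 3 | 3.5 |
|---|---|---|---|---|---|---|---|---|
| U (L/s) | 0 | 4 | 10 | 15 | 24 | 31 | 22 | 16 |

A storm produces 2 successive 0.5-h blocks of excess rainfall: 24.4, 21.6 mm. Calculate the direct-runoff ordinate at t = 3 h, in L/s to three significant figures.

Q ≈ 121 L/s

By discrete convolution, Q_j = Σ (P_i / 10 mm) · U_{j−i}.
At t = 3 h (j=6): Q = (24.4/10)·22 + (21.6/10)·31 = 121 L/s.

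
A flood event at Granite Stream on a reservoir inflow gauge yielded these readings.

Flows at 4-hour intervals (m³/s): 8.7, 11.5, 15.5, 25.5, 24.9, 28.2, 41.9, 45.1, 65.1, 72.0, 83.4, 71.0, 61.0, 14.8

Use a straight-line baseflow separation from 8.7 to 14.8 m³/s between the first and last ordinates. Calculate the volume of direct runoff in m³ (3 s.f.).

Direct-runoff ordinates (Q − Q_b): 0.00, 2.33, 5.86, 15.39, 14.32, 17.15, 30.38, 33.12, 52.65, 59.08, 70.01, 57.14, 46.67, 0.00 m³/s.
ΣQ_DR = 404.1 m³/s.
With Δt = 4 h = 14400 s, V = ΣQ_DR · Δt = 404.1 × 14400 = 5.82 × 10^6 m³.

V ≈ 5.82 × 10^6 m³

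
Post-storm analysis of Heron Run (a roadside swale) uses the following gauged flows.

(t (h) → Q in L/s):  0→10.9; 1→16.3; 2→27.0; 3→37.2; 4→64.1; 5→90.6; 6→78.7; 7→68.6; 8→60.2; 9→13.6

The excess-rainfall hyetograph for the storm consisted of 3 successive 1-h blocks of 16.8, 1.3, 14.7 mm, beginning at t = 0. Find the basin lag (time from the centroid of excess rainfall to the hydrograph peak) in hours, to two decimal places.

t_L ≈ 3.56 h

Centroid of excess rainfall: t_c = Σ P_i·t̄_i / ΣP_i = 1.4360 h (block centres at 0.5, 1.5, 2.5 h).
Hydrograph peak occurs at t = 5 h, so basin lag t_L = 5 − 1.4360 = 3.56 h.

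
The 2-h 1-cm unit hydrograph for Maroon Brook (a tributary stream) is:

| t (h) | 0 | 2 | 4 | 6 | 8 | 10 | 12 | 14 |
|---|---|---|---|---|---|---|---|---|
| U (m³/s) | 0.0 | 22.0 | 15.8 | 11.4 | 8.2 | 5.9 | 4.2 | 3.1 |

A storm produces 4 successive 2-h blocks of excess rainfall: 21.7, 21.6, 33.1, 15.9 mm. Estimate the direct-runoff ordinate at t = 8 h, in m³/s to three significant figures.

By discrete convolution, Q_j = Σ (P_i / 10 mm) · U_{j−i}.
At t = 8 h (j=4): Q = (21.7/10)·8.2 + (21.6/10)·11.4 + (33.1/10)·15.8 + (15.9/10)·22.0 = 130 m³/s.

Q ≈ 130 m³/s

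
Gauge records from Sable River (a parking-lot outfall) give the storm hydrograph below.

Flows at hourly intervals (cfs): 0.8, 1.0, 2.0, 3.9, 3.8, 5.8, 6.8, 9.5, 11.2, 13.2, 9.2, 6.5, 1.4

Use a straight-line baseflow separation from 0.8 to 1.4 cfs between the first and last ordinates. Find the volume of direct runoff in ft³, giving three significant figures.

V ≈ 2.19 × 10^5 ft³

Direct-runoff ordinates (Q − Q_b): 0.00, 0.15, 1.10, 2.95, 2.80, 4.75, 5.70, 8.35, 10.00, 11.95, 7.90, 5.15, 0.00 cfs.
ΣQ_DR = 60.80 cfs.
With Δt = 1 h = 3600 s, V = ΣQ_DR · Δt = 60.80 × 3600 = 2.19 × 10^5 ft³.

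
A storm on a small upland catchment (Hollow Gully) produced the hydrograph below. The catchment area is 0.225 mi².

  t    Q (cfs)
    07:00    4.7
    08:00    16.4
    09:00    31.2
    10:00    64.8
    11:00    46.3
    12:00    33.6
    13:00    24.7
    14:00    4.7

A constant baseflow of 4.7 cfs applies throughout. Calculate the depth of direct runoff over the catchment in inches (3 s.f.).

d ≈ 1.30 in

Direct runoff: 0.0, 11.7, 26.5, 60.1, 41.6, 28.9, 20.0, 0.0 cfs; ΣQ_DR = 188.8 cfs.
V = ΣQ_DR · Δt = 188.8 × 3600 s = 6.797 × 10^5 ft³.
Over A = 0.225 mi², depth = V / A = 1.30 in.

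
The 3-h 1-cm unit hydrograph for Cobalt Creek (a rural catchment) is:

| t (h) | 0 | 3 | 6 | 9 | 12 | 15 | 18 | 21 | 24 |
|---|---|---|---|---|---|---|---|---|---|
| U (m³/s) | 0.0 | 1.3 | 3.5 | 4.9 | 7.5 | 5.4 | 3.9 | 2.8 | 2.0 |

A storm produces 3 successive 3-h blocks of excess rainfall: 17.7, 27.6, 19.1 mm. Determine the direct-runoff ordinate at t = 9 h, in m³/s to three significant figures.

Q ≈ 20.8 m³/s

By discrete convolution, Q_j = Σ (P_i / 10 mm) · U_{j−i}.
At t = 9 h (j=3): Q = (17.7/10)·4.9 + (27.6/10)·3.5 + (19.1/10)·1.3 = 20.8 m³/s.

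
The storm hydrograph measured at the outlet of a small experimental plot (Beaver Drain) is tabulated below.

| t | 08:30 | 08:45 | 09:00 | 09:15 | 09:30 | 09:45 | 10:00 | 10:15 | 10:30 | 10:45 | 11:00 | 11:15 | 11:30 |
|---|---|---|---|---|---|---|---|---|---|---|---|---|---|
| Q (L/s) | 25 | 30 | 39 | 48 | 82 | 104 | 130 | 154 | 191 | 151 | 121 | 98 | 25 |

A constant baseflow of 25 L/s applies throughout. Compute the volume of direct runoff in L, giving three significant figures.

Direct-runoff ordinates (Q − Q_b): 0.0, 5.0, 14.0, 23.0, 57.0, 79.0, 105.0, 129.0, 166.0, 126.0, 96.0, 73.0, 0.0 L/s.
ΣQ_DR = 873.0 L/s.
With Δt = 0.25 h = 900 s, V = ΣQ_DR · Δt = 873.0 × 900 = 7.86 × 10^5 L.

V ≈ 7.86 × 10^5 L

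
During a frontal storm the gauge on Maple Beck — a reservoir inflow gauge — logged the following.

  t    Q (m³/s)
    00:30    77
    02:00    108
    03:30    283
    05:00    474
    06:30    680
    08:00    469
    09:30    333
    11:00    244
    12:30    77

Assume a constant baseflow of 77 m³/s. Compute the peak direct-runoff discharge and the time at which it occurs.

Subtracting baseflow gives direct-runoff ordinates: 0.0, 31.0, 206.0, 397.0, 603.0, 392.0, 256.0, 167.0, 0.0 m³/s.
The maximum is 603.0 m³/s, occurring at the reading for t = 06:30.

Q_p = 603.0 m³/s at t = 06:30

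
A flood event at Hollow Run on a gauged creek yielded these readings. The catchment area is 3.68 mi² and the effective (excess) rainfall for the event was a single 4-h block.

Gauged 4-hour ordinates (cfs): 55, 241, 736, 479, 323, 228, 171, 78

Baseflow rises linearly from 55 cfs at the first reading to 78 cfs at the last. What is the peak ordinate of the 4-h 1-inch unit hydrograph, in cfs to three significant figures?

U_p ≈ 225 cfs

Direct runoff: 0.00, 182.71, 674.43, 414.14, 254.86, 156.57, 96.29, 0.00 cfs; ΣQ_DR = 1779 cfs, peak = 674.43 cfs.
Runoff depth d = ΣQ_DR·Δt / A = 1779 × 14400 / (3.68 mi²) = 2.996 in.
The 1-inch UH is the DRH scaled by (1 in)/d, so U_p = 674.43 × 1/2.996 = 225 cfs.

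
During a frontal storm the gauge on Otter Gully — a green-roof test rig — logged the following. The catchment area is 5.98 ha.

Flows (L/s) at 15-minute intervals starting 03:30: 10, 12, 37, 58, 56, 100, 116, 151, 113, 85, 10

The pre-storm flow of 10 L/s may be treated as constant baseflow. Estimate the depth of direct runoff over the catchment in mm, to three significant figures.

Direct runoff: 0.0, 2.0, 27.0, 48.0, 46.0, 90.0, 106.0, 141.0, 103.0, 75.0, 0.0 L/s; ΣQ_DR = 638.0 L/s.
V = ΣQ_DR · Δt = 638.0 × 900 s = 5.742 × 10^5 L.
Over A = 5.98 ha, depth = V / A = 9.60 mm.

d ≈ 9.60 mm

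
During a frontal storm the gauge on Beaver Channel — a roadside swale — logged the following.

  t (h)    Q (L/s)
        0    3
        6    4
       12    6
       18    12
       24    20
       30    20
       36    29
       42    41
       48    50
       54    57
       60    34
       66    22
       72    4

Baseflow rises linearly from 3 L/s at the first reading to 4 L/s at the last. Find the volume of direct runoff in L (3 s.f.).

V ≈ 5.54 × 10^6 L

Direct-runoff ordinates (Q − Q_b): 0.00, 0.92, 2.83, 8.75, 16.67, 16.58, 25.50, 37.42, 46.33, 53.25, 30.17, 18.08, 0.00 L/s.
ΣQ_DR = 256.5 L/s.
With Δt = 6 h = 21600 s, V = ΣQ_DR · Δt = 256.5 × 21600 = 5.54 × 10^6 L.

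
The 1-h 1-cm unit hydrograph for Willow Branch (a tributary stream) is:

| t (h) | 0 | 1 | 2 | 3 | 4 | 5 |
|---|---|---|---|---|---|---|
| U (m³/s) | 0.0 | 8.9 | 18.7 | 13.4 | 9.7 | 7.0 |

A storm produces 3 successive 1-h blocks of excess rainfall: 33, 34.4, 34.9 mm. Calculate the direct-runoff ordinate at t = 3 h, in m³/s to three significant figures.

By discrete convolution, Q_j = Σ (P_i / 10 mm) · U_{j−i}.
At t = 3 h (j=3): Q = (33/10)·13.4 + (34.4/10)·18.7 + (34.9/10)·8.9 = 140 m³/s.

Q ≈ 140 m³/s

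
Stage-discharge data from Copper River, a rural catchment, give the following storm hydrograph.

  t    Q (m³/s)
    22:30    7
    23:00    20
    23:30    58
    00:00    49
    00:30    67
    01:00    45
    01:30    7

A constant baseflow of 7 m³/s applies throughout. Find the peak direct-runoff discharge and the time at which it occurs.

Q_p = 60.0 m³/s at t = 00:30

Subtracting baseflow gives direct-runoff ordinates: 0.0, 13.0, 51.0, 42.0, 60.0, 38.0, 0.0 m³/s.
The maximum is 60.0 m³/s, occurring at the reading for t = 00:30.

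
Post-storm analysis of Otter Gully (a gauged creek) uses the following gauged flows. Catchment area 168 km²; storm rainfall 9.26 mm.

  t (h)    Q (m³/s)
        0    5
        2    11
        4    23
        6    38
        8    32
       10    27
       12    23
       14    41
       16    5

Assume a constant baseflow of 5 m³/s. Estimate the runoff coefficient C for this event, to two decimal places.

C ≈ 0.74

ΣQ_DR = 160.0 m³/s; V = ΣQ_DR·Δt = 1.152 × 10^6 m³.
Runoff depth d = V / A = 6.857 mm.
C = d / P = 6.857 / 9.26 = 0.74.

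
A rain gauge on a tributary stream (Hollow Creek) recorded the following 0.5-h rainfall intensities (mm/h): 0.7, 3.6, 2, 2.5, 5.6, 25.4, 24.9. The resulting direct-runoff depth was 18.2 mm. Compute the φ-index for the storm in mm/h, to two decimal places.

Only the 2 blocks with intensity above φ contribute runoff: 25.4, 24.9 mm/h.
Σ(I−φ)·Δt = d  ⇒  (25.4+24.9 − 2φ)·0.5 = 18.2
φ = (50.30 − 18.2/0.5) / 2 = 6.95 mm/h.

φ ≈ 6.95 mm/h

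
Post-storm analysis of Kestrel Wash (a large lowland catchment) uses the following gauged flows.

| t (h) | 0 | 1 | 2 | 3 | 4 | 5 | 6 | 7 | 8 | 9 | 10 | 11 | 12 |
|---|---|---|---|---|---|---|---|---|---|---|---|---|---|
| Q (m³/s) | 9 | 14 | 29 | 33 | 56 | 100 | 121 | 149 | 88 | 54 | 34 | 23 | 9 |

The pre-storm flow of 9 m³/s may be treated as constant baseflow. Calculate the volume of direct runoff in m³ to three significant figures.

V ≈ 2.17 × 10^6 m³

Direct-runoff ordinates (Q − Q_b): 0.0, 5.0, 20.0, 24.0, 47.0, 91.0, 112.0, 140.0, 79.0, 45.0, 25.0, 14.0, 0.0 m³/s.
ΣQ_DR = 602.0 m³/s.
With Δt = 1 h = 3600 s, V = ΣQ_DR · Δt = 602.0 × 3600 = 2.17 × 10^6 m³.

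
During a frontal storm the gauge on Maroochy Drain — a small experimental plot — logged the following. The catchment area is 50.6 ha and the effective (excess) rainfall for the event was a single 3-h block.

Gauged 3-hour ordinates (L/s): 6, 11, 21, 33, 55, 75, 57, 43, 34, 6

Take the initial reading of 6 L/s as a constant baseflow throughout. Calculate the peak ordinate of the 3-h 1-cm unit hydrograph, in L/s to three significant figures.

Direct runoff: 0.0, 5.0, 15.0, 27.0, 49.0, 69.0, 51.0, 37.0, 28.0, 0.0 L/s; ΣQ_DR = 281.0 L/s, peak = 69.0 L/s.
Runoff depth d = ΣQ_DR·Δt / A = 281.0 × 10800 / (50.6 ha) = 5.998 mm.
The 1-cm UH is the DRH scaled by (10 mm)/d, so U_p = 69.0 × 10/5.998 = 115 L/s.

U_p ≈ 115 L/s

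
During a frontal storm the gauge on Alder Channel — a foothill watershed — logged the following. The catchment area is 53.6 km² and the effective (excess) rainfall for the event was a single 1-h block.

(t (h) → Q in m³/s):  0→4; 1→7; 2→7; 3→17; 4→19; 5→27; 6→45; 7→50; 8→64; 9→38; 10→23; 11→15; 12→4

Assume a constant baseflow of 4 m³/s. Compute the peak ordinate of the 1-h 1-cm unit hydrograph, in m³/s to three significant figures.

Direct runoff: 0.0, 3.0, 3.0, 13.0, 15.0, 23.0, 41.0, 46.0, 60.0, 34.0, 19.0, 11.0, 0.0 m³/s; ΣQ_DR = 268.0 m³/s, peak = 60.0 m³/s.
Runoff depth d = ΣQ_DR·Δt / A = 268.0 × 3600 / (53.6 km²) = 18.00 mm.
The 1-cm UH is the DRH scaled by (10 mm)/d, so U_p = 60.0 × 10/18.00 = 33.3 m³/s.

U_p ≈ 33.3 m³/s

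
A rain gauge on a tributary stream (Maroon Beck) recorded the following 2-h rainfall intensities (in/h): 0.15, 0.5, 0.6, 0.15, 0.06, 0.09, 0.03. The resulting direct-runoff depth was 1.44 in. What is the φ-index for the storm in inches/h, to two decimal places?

Only the 2 blocks with intensity above φ contribute runoff: 0.5, 0.6 in/h.
Σ(I−φ)·Δt = d  ⇒  (0.5+0.6 − 2φ)·2 = 1.44
φ = (1.100 − 1.44/2) / 2 = 0.19 in/h.

φ ≈ 0.19 in/h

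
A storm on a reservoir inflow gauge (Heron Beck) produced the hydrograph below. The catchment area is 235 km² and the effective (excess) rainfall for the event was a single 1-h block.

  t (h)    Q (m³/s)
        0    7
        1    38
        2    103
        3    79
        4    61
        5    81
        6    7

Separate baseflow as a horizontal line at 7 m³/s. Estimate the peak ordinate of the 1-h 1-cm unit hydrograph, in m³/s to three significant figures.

U_p ≈ 192 m³/s

Direct runoff: 0.0, 31.0, 96.0, 72.0, 54.0, 74.0, 0.0 m³/s; ΣQ_DR = 327.0 m³/s, peak = 96.0 m³/s.
Runoff depth d = ΣQ_DR·Δt / A = 327.0 × 3600 / (235 km²) = 5.009 mm.
The 1-cm UH is the DRH scaled by (10 mm)/d, so U_p = 96.0 × 10/5.009 = 192 m³/s.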